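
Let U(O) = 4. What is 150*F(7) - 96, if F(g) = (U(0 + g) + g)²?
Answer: 18054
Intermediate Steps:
F(g) = (4 + g)²
150*F(7) - 96 = 150*(4 + 7)² - 96 = 150*11² - 96 = 150*121 - 96 = 18150 - 96 = 18054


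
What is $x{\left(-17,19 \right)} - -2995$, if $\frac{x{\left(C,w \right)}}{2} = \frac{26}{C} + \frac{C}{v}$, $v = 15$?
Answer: $\frac{762367}{255} \approx 2989.7$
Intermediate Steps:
$x{\left(C,w \right)} = \frac{52}{C} + \frac{2 C}{15}$ ($x{\left(C,w \right)} = 2 \left(\frac{26}{C} + \frac{C}{15}\right) = \frac{52}{C} + \frac{2 C}{15}$)
$x{\left(-17,19 \right)} - -2995 = \left(\frac{52}{-17} + \frac{2}{15} \left(-17\right)\right) - -2995 = \left(52 \left(- \frac{1}{17}\right) - \frac{34}{15}\right) + 2995 = \left(- \frac{52}{17} - \frac{34}{15}\right) + 2995 = - \frac{1358}{255} + 2995 = \frac{762367}{255}$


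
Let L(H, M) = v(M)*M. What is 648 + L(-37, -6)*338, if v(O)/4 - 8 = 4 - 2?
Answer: -80472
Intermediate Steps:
v(O) = 40 (v(O) = 32 + 4*(4 - 2) = 32 + 4*2 = 32 + 8 = 40)
L(H, M) = 40*M
648 + L(-37, -6)*338 = 648 + (40*(-6))*338 = 648 - 240*338 = 648 - 81120 = -80472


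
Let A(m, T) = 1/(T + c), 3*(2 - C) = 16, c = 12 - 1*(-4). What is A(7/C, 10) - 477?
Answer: -12401/26 ≈ -476.96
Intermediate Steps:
c = 16 (c = 12 + 4 = 16)
C = -10/3 (C = 2 - 1/3*16 = 2 - 16/3 = -10/3 ≈ -3.3333)
A(m, T) = 1/(16 + T) (A(m, T) = 1/(T + 16) = 1/(16 + T))
A(7/C, 10) - 477 = 1/(16 + 10) - 477 = 1/26 - 477 = -12401/26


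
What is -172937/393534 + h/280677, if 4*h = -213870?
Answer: -11596786249/18409323753 ≈ -0.62994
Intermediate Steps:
h = -106935/2 (h = (1/4)*(-213870) = -106935/2 ≈ -53468.)
-172937/393534 + h/280677 = -172937/393534 - 106935/2/280677 = -172937*1/393534 - 106935/2*1/280677 = -172937/393534 - 35645/187118 = -11596786249/18409323753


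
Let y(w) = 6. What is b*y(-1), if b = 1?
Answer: 6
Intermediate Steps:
b*y(-1) = 1*6 = 6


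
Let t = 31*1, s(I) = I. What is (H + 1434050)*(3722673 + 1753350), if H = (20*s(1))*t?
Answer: 7856285917410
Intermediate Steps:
t = 31
H = 620 (H = (20*1)*31 = 20*31 = 620)
(H + 1434050)*(3722673 + 1753350) = (620 + 1434050)*(3722673 + 1753350) = 1434670*5476023 = 7856285917410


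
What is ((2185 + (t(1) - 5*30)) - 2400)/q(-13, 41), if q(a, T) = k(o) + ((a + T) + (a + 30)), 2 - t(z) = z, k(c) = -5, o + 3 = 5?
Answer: -91/10 ≈ -9.1000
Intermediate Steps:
o = 2 (o = -3 + 5 = 2)
t(z) = 2 - z
q(a, T) = 25 + T + 2*a (q(a, T) = -5 + ((a + T) + (a + 30)) = -5 + ((T + a) + (30 + a)) = -5 + (30 + T + 2*a) = 25 + T + 2*a)
((2185 + (t(1) - 5*30)) - 2400)/q(-13, 41) = ((2185 + ((2 - 1*1) - 5*30)) - 2400)/(25 + 41 + 2*(-13)) = ((2185 + ((2 - 1) - 150)) - 2400)/(25 + 41 - 26) = ((2185 + (1 - 150)) - 2400)/40 = ((2185 - 149) - 2400)*(1/40) = (2036 - 2400)*(1/40) = -364*1/40 = -91/10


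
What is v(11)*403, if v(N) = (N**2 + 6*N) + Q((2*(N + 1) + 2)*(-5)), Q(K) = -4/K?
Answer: 376867/5 ≈ 75373.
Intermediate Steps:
v(N) = N**2 - 4/(-20 - 10*N) + 6*N (v(N) = (N**2 + 6*N) - 4*(-1/(5*(2*(N + 1) + 2))) = (N**2 + 6*N) - 4*(-1/(5*(2*(1 + N) + 2))) = (N**2 + 6*N) - 4*(-1/(5*((2 + 2*N) + 2))) = (N**2 + 6*N) - 4*(-1/(5*(4 + 2*N))) = (N**2 + 6*N) - 4/(-20 - 10*N) = N**2 - 4/(-20 - 10*N) + 6*N)
v(11)*403 = ((2/5 + 11*(2 + 11)*(6 + 11))/(2 + 11))*403 = ((2/5 + 11*13*17)/13)*403 = ((2/5 + 2431)/13)*403 = ((1/13)*(12157/5))*403 = (12157/65)*403 = 376867/5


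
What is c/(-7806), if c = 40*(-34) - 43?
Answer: 1403/7806 ≈ 0.17973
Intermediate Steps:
c = -1403 (c = -1360 - 43 = -1403)
c/(-7806) = -1403/(-7806) = -1403*(-1/7806) = 1403/7806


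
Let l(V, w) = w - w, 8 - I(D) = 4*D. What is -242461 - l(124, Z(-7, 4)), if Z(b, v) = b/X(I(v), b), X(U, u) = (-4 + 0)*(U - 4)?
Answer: -242461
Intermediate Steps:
I(D) = 8 - 4*D
X(U, u) = 16 - 4*U (X(U, u) = -4*(-4 + U) = 16 - 4*U)
Z(b, v) = b/(-16 + 16*v) (Z(b, v) = b/(16 - 4*(8 - 4*v)) = b/(16 + (-32 + 16*v)) = b/(-16 + 16*v))
l(V, w) = 0
-242461 - l(124, Z(-7, 4)) = -242461 - 1*0 = -242461 + 0 = -242461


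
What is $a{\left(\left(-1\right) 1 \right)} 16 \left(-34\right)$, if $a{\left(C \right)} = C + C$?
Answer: $1088$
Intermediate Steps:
$a{\left(C \right)} = 2 C$
$a{\left(\left(-1\right) 1 \right)} 16 \left(-34\right) = 2 \left(\left(-1\right) 1\right) 16 \left(-34\right) = 2 \left(-1\right) 16 \left(-34\right) = \left(-2\right) 16 \left(-34\right) = \left(-32\right) \left(-34\right) = 1088$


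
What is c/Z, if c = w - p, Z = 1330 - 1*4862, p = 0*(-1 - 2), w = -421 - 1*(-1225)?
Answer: -201/883 ≈ -0.22763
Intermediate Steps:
w = 804 (w = -421 + 1225 = 804)
p = 0 (p = 0*(-3) = 0)
Z = -3532 (Z = 1330 - 4862 = -3532)
c = 804 (c = 804 - 1*0 = 804 + 0 = 804)
c/Z = 804/(-3532) = 804*(-1/3532) = -201/883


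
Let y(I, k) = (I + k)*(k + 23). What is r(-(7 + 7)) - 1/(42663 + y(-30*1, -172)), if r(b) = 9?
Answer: 654848/72761 ≈ 9.0000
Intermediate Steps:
y(I, k) = (23 + k)*(I + k) (y(I, k) = (I + k)*(23 + k) = (23 + k)*(I + k))
r(-(7 + 7)) - 1/(42663 + y(-30*1, -172)) = 9 - 1/(42663 + ((-172)² + 23*(-30*1) + 23*(-172) - 30*1*(-172))) = 9 - 1/(42663 + (29584 + 23*(-30) - 3956 - 30*(-172))) = 9 - 1/(42663 + (29584 - 690 - 3956 + 5160)) = 9 - 1/(42663 + 30098) = 9 - 1/72761 = 654848/72761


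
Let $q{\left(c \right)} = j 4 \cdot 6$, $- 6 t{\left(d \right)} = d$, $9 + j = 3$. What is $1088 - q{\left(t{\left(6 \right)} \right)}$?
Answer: $1232$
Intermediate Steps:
$j = -6$ ($j = -9 + 3 = -6$)
$t{\left(d \right)} = - \frac{d}{6}$
$q{\left(c \right)} = -144$ ($q{\left(c \right)} = \left(-6\right) 4 \cdot 6 = \left(-24\right) 6 = -144$)
$1088 - q{\left(t{\left(6 \right)} \right)} = 1088 - -144 = 1088 + 144 = 1232$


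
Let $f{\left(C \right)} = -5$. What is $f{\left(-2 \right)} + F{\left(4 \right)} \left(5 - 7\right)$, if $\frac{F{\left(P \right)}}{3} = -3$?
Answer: $13$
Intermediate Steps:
$F{\left(P \right)} = -9$ ($F{\left(P \right)} = 3 \left(-3\right) = -9$)
$f{\left(-2 \right)} + F{\left(4 \right)} \left(5 - 7\right) = -5 - 9 \left(5 - 7\right) = -5 - -18 = -5 + 18 = 13$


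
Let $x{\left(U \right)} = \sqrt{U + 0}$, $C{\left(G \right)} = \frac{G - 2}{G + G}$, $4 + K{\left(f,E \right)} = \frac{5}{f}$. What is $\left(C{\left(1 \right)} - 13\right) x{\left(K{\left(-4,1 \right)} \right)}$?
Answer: $- \frac{27 i \sqrt{21}}{4} \approx - 30.932 i$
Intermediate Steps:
$K{\left(f,E \right)} = -4 + \frac{5}{f}$
$C{\left(G \right)} = \frac{-2 + G}{2 G}$
$x{\left(U \right)} = \sqrt{U}$
$\left(C{\left(1 \right)} - 13\right) x{\left(K{\left(-4,1 \right)} \right)} = \left(\frac{-2 + 1}{2 \cdot 1} - 13\right) \sqrt{-4 + \frac{5}{-4}} = \left(\frac{1}{2} \cdot 1 \left(-1\right) - 13\right) \sqrt{-4 + 5 \left(- \frac{1}{4}\right)} = \left(- \frac{1}{2} - 13\right) \sqrt{-4 - \frac{5}{4}} = - \frac{27 \sqrt{- \frac{21}{4}}}{2} = - \frac{27 \frac{i \sqrt{21}}{2}}{2} = - \frac{27 i \sqrt{21}}{4}$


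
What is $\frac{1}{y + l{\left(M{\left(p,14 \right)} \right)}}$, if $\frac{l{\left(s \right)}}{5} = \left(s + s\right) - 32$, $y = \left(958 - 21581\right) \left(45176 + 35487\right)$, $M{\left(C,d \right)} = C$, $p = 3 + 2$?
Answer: $- \frac{1}{1663513159} \approx -6.0114 \cdot 10^{-10}$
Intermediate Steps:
$p = 5$
$y = -1663513049$ ($y = \left(-20623\right) 80663 = -1663513049$)
$l{\left(s \right)} = -160 + 10 s$ ($l{\left(s \right)} = 5 \left(\left(s + s\right) - 32\right) = 5 \left(2 s - 32\right) = 5 \left(-32 + 2 s\right) = -160 + 10 s$)
$\frac{1}{y + l{\left(M{\left(p,14 \right)} \right)}} = \frac{1}{-1663513049 + \left(-160 + 10 \cdot 5\right)} = \frac{1}{-1663513049 + \left(-160 + 50\right)} = \frac{1}{-1663513049 - 110} = \frac{1}{-1663513159} = - \frac{1}{1663513159}$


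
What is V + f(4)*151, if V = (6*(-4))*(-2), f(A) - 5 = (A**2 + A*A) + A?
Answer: 6239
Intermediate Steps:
f(A) = 5 + A + 2*A**2 (f(A) = 5 + ((A**2 + A*A) + A) = 5 + ((A**2 + A**2) + A) = 5 + (2*A**2 + A) = 5 + (A + 2*A**2) = 5 + A + 2*A**2)
V = 48 (V = -24*(-2) = 48)
V + f(4)*151 = 48 + (5 + 4 + 2*4**2)*151 = 48 + (5 + 4 + 2*16)*151 = 48 + (5 + 4 + 32)*151 = 48 + 41*151 = 48 + 6191 = 6239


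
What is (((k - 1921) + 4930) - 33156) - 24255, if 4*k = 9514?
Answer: -104047/2 ≈ -52024.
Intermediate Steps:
k = 4757/2 (k = (1/4)*9514 = 4757/2 ≈ 2378.5)
(((k - 1921) + 4930) - 33156) - 24255 = (((4757/2 - 1921) + 4930) - 33156) - 24255 = ((915/2 + 4930) - 33156) - 24255 = (10775/2 - 33156) - 24255 = -55537/2 - 24255 = -104047/2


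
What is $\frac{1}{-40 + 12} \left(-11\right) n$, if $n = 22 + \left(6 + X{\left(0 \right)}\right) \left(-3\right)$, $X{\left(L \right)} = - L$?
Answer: $\frac{11}{7} \approx 1.5714$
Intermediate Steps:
$n = 4$ ($n = 22 + \left(6 - 0\right) \left(-3\right) = 22 + \left(6 + 0\right) \left(-3\right) = 22 + 6 \left(-3\right) = 22 - 18 = 4$)
$\frac{1}{-40 + 12} \left(-11\right) n = \frac{1}{-40 + 12} \left(-11\right) 4 = \frac{1}{-28} \left(-11\right) 4 = \left(- \frac{1}{28}\right) \left(-11\right) 4 = \frac{11}{28} \cdot 4 = \frac{11}{7}$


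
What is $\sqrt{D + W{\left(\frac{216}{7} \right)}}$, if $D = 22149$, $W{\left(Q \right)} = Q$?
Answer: $\frac{3 \sqrt{120757}}{7} \approx 148.93$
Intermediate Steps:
$\sqrt{D + W{\left(\frac{216}{7} \right)}} = \sqrt{22149 + \frac{216}{7}} = \sqrt{\frac{155259}{7}} = \frac{3 \sqrt{120757}}{7}$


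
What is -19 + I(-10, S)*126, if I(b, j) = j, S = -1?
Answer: -145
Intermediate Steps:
-19 + I(-10, S)*126 = -19 - 1*126 = -19 - 126 = -145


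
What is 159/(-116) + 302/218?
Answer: 185/12644 ≈ 0.014631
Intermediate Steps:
159/(-116) + 302/218 = 159*(-1/116) + 302*(1/218) = -159/116 + 151/109 = 185/12644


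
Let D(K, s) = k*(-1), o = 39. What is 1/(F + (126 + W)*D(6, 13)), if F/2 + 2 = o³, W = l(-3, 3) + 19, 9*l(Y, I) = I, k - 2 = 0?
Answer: 3/355030 ≈ 8.4500e-6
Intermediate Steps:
k = 2 (k = 2 + 0 = 2)
l(Y, I) = I/9
W = 58/3 (W = (⅑)*3 + 19 = ⅓ + 19 = 58/3 ≈ 19.333)
F = 118634 (F = -4 + 2*39³ = -4 + 2*59319 = -4 + 118638 = 118634)
D(K, s) = -2 (D(K, s) = 2*(-1) = -2)
1/(F + (126 + W)*D(6, 13)) = 1/(118634 + (126 + 58/3)*(-2)) = 1/(118634 + (436/3)*(-2)) = 1/(118634 - 872/3) = 1/(355030/3) = 3/355030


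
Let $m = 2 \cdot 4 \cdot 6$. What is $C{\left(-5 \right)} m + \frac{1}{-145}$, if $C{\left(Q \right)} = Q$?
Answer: $- \frac{34801}{145} \approx -240.01$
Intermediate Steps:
$m = 48$ ($m = 8 \cdot 6 = 48$)
$C{\left(-5 \right)} m + \frac{1}{-145} = \left(-5\right) 48 + \frac{1}{-145} = -240 - \frac{1}{145} = - \frac{34801}{145}$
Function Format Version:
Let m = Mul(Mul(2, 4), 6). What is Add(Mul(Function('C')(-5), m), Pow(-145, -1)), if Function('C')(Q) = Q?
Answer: Rational(-34801, 145) ≈ -240.01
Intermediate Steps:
m = 48 (m = Mul(8, 6) = 48)
Add(Mul(Function('C')(-5), m), Pow(-145, -1)) = Add(Mul(-5, 48), Pow(-145, -1)) = Add(-240, Rational(-1, 145)) = Rational(-34801, 145)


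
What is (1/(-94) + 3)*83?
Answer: 23323/94 ≈ 248.12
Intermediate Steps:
(1/(-94) + 3)*83 = (-1/94 + 3)*83 = (281/94)*83 = 23323/94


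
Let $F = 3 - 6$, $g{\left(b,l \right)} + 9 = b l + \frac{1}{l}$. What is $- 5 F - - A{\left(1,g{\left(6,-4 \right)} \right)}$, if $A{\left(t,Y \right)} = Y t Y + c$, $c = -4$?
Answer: $\frac{17865}{16} \approx 1116.6$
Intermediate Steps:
$g{\left(b,l \right)} = -9 + \frac{1}{l} + b l$ ($g{\left(b,l \right)} = -9 + \left(b l + \frac{1}{l}\right) = -9 + \left(\frac{1}{l} + b l\right) = -9 + \frac{1}{l} + b l$)
$A{\left(t,Y \right)} = -4 + t Y^{2}$ ($A{\left(t,Y \right)} = Y t Y - 4 = t Y^{2} - 4 = -4 + t Y^{2}$)
$F = -3$ ($F = 3 - 6 = -3$)
$- 5 F - - A{\left(1,g{\left(6,-4 \right)} \right)} = \left(-5\right) \left(-3\right) - \left(4 - \left(-9 + \frac{1}{-4} + 6 \left(-4\right)\right)^{2}\right) = 15 - \left(4 - \left(-9 - \frac{1}{4} - 24\right)^{2}\right) = 15 - \left(4 - \left(- \frac{133}{4}\right)^{2}\right) = 15 + \left(\left(-4 + 1 \cdot \frac{17689}{16}\right) + 0\right) = 15 + \left(\left(-4 + \frac{17689}{16}\right) + 0\right) = 15 + \left(\frac{17625}{16} + 0\right) = 15 + \frac{17625}{16} = \frac{17865}{16}$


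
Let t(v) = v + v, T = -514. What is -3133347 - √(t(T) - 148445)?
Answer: -3133347 - I*√149473 ≈ -3.1333e+6 - 386.62*I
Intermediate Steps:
t(v) = 2*v
-3133347 - √(t(T) - 148445) = -3133347 - √(2*(-514) - 148445) = -3133347 - √(-1028 - 148445) = -3133347 - √(-149473) = -3133347 - I*√149473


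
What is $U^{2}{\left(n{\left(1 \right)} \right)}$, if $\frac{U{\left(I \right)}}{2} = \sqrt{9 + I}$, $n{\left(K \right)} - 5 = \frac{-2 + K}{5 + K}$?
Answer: $\frac{166}{3} \approx 55.333$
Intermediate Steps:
$n{\left(K \right)} = 5 + \frac{-2 + K}{5 + K}$
$U{\left(I \right)} = 2 \sqrt{9 + I}$
$U^{2}{\left(n{\left(1 \right)} \right)} = \left(2 \sqrt{9 + \frac{23 + 6 \cdot 1}{5 + 1}}\right)^{2} = \left(2 \sqrt{9 + \frac{23 + 6}{6}}\right)^{2} = \left(2 \sqrt{9 + \frac{1}{6} \cdot 29}\right)^{2} = \left(2 \sqrt{9 + \frac{29}{6}}\right)^{2} = \left(2 \sqrt{\frac{83}{6}}\right)^{2} = \left(2 \frac{\sqrt{498}}{6}\right)^{2} = \left(\frac{\sqrt{498}}{3}\right)^{2} = \frac{166}{3}$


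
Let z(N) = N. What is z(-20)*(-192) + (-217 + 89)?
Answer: 3712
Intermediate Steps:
z(-20)*(-192) + (-217 + 89) = -20*(-192) + (-217 + 89) = 3840 - 128 = 3712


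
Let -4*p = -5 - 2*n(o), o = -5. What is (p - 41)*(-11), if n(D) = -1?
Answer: 1771/4 ≈ 442.75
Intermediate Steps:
p = ¾ (p = -(-5 - 2*(-1))/4 = -(-5 + 2)/4 = -¼*(-3) = ¾ ≈ 0.75000)
(p - 41)*(-11) = (¾ - 41)*(-11) = -161/4*(-11) = 1771/4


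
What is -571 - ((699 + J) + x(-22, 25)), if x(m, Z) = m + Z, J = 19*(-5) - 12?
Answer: -1166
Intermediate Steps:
J = -107 (J = -95 - 12 = -107)
x(m, Z) = Z + m
-571 - ((699 + J) + x(-22, 25)) = -571 - ((699 - 107) + (25 - 22)) = -571 - (592 + 3) = -571 - 1*595 = -571 - 595 = -1166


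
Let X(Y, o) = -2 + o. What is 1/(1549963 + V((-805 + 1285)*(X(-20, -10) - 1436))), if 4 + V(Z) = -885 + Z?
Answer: 1/854034 ≈ 1.1709e-6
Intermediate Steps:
V(Z) = -889 + Z (V(Z) = -4 + (-885 + Z) = -889 + Z)
1/(1549963 + V((-805 + 1285)*(X(-20, -10) - 1436))) = 1/(1549963 + (-889 + (-805 + 1285)*((-2 - 10) - 1436))) = 1/(1549963 + (-889 + 480*(-12 - 1436))) = 1/(1549963 + (-889 + 480*(-1448))) = 1/(1549963 + (-889 - 695040)) = 1/(1549963 - 695929) = 1/854034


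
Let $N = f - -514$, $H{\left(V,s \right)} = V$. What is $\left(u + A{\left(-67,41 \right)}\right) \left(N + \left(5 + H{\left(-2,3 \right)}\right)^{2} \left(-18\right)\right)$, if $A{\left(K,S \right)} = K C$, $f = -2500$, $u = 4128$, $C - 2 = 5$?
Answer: $-7859532$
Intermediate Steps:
$C = 7$ ($C = 2 + 5 = 7$)
$N = -1986$ ($N = -2500 - -514 = -2500 + 514 = -1986$)
$A{\left(K,S \right)} = 7 K$ ($A{\left(K,S \right)} = K 7 = 7 K$)
$\left(u + A{\left(-67,41 \right)}\right) \left(N + \left(5 + H{\left(-2,3 \right)}\right)^{2} \left(-18\right)\right) = \left(4128 + 7 \left(-67\right)\right) \left(-1986 + \left(5 - 2\right)^{2} \left(-18\right)\right) = \left(4128 - 469\right) \left(-1986 + 3^{2} \left(-18\right)\right) = 3659 \left(-1986 + 9 \left(-18\right)\right) = 3659 \left(-1986 - 162\right) = 3659 \left(-2148\right) = -7859532$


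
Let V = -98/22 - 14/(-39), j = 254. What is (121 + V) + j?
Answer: 159118/429 ≈ 370.90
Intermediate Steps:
V = -1757/429 (V = -98*1/22 - 14*(-1/39) = -49/11 + 14/39 = -1757/429 ≈ -4.0956)
(121 + V) + j = (121 - 1757/429) + 254 = 50152/429 + 254 = 159118/429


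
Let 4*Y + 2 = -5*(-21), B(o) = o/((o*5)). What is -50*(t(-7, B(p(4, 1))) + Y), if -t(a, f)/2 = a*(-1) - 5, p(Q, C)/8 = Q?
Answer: -2175/2 ≈ -1087.5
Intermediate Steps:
p(Q, C) = 8*Q
B(o) = ⅕ (B(o) = o/((5*o)) = o*(1/(5*o)) = ⅕)
t(a, f) = 10 + 2*a (t(a, f) = -2*(a*(-1) - 5) = -2*(-a - 5) = -2*(-5 - a) = 10 + 2*a)
Y = 103/4 (Y = -½ + (-5*(-21))/4 = -½ + (¼)*105 = -½ + 105/4 = 103/4 ≈ 25.750)
-50*(t(-7, B(p(4, 1))) + Y) = -50*((10 + 2*(-7)) + 103/4) = -50*((10 - 14) + 103/4) = -50*(-4 + 103/4) = -50*87/4 = -1*2175/2 = -2175/2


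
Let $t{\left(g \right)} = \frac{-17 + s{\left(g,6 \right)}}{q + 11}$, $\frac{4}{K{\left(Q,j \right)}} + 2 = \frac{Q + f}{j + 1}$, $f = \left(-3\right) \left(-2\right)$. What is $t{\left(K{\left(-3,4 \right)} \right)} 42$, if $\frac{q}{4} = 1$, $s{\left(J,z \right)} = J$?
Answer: $- \frac{278}{5} \approx -55.6$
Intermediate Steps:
$f = 6$
$K{\left(Q,j \right)} = \frac{4}{-2 + \frac{6 + Q}{1 + j}}$ ($K{\left(Q,j \right)} = \frac{4}{-2 + \frac{Q + 6}{j + 1}} = \frac{4}{-2 + \frac{6 + Q}{1 + j}}$)
$q = 4$ ($q = 4 \cdot 1 = 4$)
$t{\left(g \right)} = - \frac{17}{15} + \frac{g}{15}$ ($t{\left(g \right)} = \frac{-17 + g}{4 + 11} = \frac{-17 + g}{15} = \left(-17 + g\right) \frac{1}{15} = - \frac{17}{15} + \frac{g}{15}$)
$t{\left(K{\left(-3,4 \right)} \right)} 42 = \left(- \frac{17}{15} + \frac{4 \frac{1}{4 - 3 - 8} \left(1 + 4\right)}{15}\right) 42 = \left(- \frac{17}{15} + \frac{4 \frac{1}{4 - 3 - 8} \cdot 5}{15}\right) 42 = \left(- \frac{17}{15} + \frac{4 \frac{1}{-7} \cdot 5}{15}\right) 42 = \left(- \frac{17}{15} + \frac{4 \left(- \frac{1}{7}\right) 5}{15}\right) 42 = \left(- \frac{17}{15} + \frac{1}{15} \left(- \frac{20}{7}\right)\right) 42 = \left(- \frac{17}{15} - \frac{4}{21}\right) 42 = \left(- \frac{139}{105}\right) 42 = - \frac{278}{5}$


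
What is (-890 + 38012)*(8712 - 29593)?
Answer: -775144482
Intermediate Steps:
(-890 + 38012)*(8712 - 29593) = 37122*(-20881) = -775144482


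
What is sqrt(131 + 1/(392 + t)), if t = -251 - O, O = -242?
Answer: sqrt(19216642)/383 ≈ 11.446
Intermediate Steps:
t = -9 (t = -251 - 1*(-242) = -251 + 242 = -9)
sqrt(131 + 1/(392 + t)) = sqrt(131 + 1/(392 - 9)) = sqrt(131 + 1/383) = sqrt(50174/383) = sqrt(19216642)/383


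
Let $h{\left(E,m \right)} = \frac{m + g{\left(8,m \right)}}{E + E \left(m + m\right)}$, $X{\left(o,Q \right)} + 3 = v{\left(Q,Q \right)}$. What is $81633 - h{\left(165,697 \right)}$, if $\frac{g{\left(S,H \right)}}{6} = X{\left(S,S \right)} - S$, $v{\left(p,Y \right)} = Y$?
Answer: $\frac{18789875096}{230175} \approx 81633.0$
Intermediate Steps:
$X{\left(o,Q \right)} = -3 + Q$
$g{\left(S,H \right)} = -18$ ($g{\left(S,H \right)} = 6 \left(\left(-3 + S\right) - S\right) = 6 \left(-3\right) = -18$)
$h{\left(E,m \right)} = \frac{-18 + m}{E + 2 E m}$ ($h{\left(E,m \right)} = \frac{m - 18}{E + E \left(m + m\right)} = \frac{-18 + m}{E + E 2 m} = \frac{-18 + m}{E + 2 E m}$)
$81633 - h{\left(165,697 \right)} = 81633 - \frac{-18 + 697}{165 \left(1 + 2 \cdot 697\right)} = 81633 - \frac{1}{165} \frac{1}{1 + 1394} \cdot 679 = 81633 - \frac{1}{165} \cdot \frac{1}{1395} \cdot 679 = 81633 - \frac{679}{230175} = \frac{18789875096}{230175}$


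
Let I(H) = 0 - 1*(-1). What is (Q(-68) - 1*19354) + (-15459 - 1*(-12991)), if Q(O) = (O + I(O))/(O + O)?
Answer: -2967725/136 ≈ -21822.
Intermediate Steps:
I(H) = 1 (I(H) = 0 + 1 = 1)
Q(O) = (1 + O)/(2*O) (Q(O) = (O + 1)/(O + O) = (1 + O)/((2*O)) = (1 + O)*(1/(2*O)) = (1 + O)/(2*O))
(Q(-68) - 1*19354) + (-15459 - 1*(-12991)) = ((½)*(1 - 68)/(-68) - 1*19354) + (-15459 - 1*(-12991)) = ((½)*(-1/68)*(-67) - 19354) + (-15459 + 12991) = (67/136 - 19354) - 2468 = -2632077/136 - 2468 = -2967725/136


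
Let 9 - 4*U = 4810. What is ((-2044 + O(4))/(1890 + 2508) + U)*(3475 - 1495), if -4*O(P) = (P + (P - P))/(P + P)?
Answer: -6970581585/2932 ≈ -2.3774e+6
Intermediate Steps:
U = -4801/4 (U = 9/4 - ¼*4810 = 9/4 - 2405/2 = -4801/4 ≈ -1200.3)
O(P) = -⅛ (O(P) = -(P + (P - P))/(4*(P + P)) = -(P + 0)/(4*(2*P)) = -P*1/(2*P)/4 = -¼*½ = -⅛)
((-2044 + O(4))/(1890 + 2508) + U)*(3475 - 1495) = ((-2044 - ⅛)/(1890 + 2508) - 4801/4)*(3475 - 1495) = (-16353/8/4398 - 4801/4)*1980 = (-16353/8*1/4398 - 4801/4)*1980 = (-5451/11728 - 4801/4)*1980 = -14081983/11728*1980 = -6970581585/2932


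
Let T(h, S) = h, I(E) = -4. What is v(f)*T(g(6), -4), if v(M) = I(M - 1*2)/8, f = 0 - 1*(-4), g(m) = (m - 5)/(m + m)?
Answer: -1/24 ≈ -0.041667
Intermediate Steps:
g(m) = (-5 + m)/(2*m) (g(m) = (-5 + m)/((2*m)) = (-5 + m)*(1/(2*m)) = (-5 + m)/(2*m))
f = 4 (f = 0 + 4 = 4)
v(M) = -½ (v(M) = -4/8 = -4*⅛ = -½)
v(f)*T(g(6), -4) = -(-5 + 6)/(4*6) = -1/(4*6) = -½*1/12 = -1/24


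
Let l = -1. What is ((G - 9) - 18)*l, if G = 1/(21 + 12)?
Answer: 890/33 ≈ 26.970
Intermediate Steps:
G = 1/33 ≈ 0.030303
((G - 9) - 18)*l = ((1/33 - 9) - 18)*(-1) = (-296/33 - 18)*(-1) = -890/33*(-1) = 890/33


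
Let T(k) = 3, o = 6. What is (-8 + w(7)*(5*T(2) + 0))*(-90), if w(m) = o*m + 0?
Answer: -55980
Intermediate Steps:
w(m) = 6*m (w(m) = 6*m + 0 = 6*m)
(-8 + w(7)*(5*T(2) + 0))*(-90) = (-8 + (6*7)*(5*3 + 0))*(-90) = (-8 + 42*(15 + 0))*(-90) = (-8 + 42*15)*(-90) = (-8 + 630)*(-90) = 622*(-90) = -55980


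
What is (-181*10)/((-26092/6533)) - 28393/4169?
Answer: 200646567/449494 ≈ 446.38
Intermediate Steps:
(-181*10)/((-26092/6533)) - 28393/4169 = -1810/((-26092*1/6533)) - 28393*1/4169 = -1810/(-26092/6533) - 28393/4169 = -1810*(-6533/26092) - 28393/4169 = 5912365/13046 - 28393/4169 = 200646567/449494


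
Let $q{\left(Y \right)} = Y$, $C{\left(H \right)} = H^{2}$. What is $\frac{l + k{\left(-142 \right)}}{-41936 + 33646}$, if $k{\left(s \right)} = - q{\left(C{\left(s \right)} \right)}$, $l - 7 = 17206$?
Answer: $\frac{2951}{8290} \approx 0.35597$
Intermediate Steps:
$l = 17213$ ($l = 7 + 17206 = 17213$)
$k{\left(s \right)} = - s^{2}$
$\frac{l + k{\left(-142 \right)}}{-41936 + 33646} = \frac{17213 - \left(-142\right)^{2}}{-41936 + 33646} = \frac{17213 - 20164}{-8290} = \left(17213 - 20164\right) \left(- \frac{1}{8290}\right) = \left(-2951\right) \left(- \frac{1}{8290}\right) = \frac{2951}{8290}$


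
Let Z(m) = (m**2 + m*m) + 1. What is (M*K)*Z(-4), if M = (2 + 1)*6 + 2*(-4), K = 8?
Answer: 2640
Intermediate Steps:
M = 10 (M = 3*6 - 8 = 18 - 8 = 10)
Z(m) = 1 + 2*m**2 (Z(m) = (m**2 + m**2) + 1 = 2*m**2 + 1 = 1 + 2*m**2)
(M*K)*Z(-4) = (10*8)*(1 + 2*(-4)**2) = 80*(1 + 2*16) = 80*(1 + 32) = 80*33 = 2640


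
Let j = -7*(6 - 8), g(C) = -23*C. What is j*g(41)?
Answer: -13202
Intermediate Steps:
j = 14 (j = -7*(-2) = 14)
j*g(41) = 14*(-23*41) = 14*(-943) = -13202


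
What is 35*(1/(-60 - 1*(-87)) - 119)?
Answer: -112420/27 ≈ -4163.7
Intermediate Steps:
35*(1/(-60 - 1*(-87)) - 119) = 35*(1/(-60 + 87) - 119) = 35*(1/27 - 119) = 35*(-3212/27) = -112420/27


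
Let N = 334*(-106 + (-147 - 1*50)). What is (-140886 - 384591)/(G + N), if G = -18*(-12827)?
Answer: -1637/404 ≈ -4.0520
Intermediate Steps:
N = -101202 (N = 334*(-106 + (-147 - 50)) = 334*(-106 - 197) = 334*(-303) = -101202)
G = 230886
(-140886 - 384591)/(G + N) = (-140886 - 384591)/(230886 - 101202) = -525477/129684 = -525477*1/129684 = -1637/404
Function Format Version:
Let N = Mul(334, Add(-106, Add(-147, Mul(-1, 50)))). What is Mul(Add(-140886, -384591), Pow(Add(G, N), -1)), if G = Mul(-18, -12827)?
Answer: Rational(-1637, 404) ≈ -4.0520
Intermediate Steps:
N = -101202 (N = Mul(334, Add(-106, Add(-147, -50))) = Mul(334, Add(-106, -197)) = Mul(334, -303) = -101202)
G = 230886
Mul(Add(-140886, -384591), Pow(Add(G, N), -1)) = Mul(Add(-140886, -384591), Pow(Add(230886, -101202), -1)) = Mul(-525477, Pow(129684, -1)) = Mul(-525477, Rational(1, 129684)) = Rational(-1637, 404)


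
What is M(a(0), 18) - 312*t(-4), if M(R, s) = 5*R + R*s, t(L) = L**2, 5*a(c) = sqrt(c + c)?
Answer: -4992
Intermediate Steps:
a(c) = sqrt(2)*sqrt(c)/5 (a(c) = sqrt(c + c)/5 = sqrt(2*c)/5 = (sqrt(2)*sqrt(c))/5 = sqrt(2)*sqrt(c)/5)
M(a(0), 18) - 312*t(-4) = (sqrt(2)*sqrt(0)/5)*(5 + 18) - 312*(-4)**2 = ((1/5)*sqrt(2)*0)*23 - 312*16 = 0*23 - 4992 = 0 - 4992 = -4992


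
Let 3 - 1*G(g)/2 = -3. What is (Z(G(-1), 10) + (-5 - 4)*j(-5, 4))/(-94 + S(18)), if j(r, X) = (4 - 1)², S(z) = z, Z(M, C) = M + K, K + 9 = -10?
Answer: 22/19 ≈ 1.1579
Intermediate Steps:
G(g) = 12 (G(g) = 6 - 2*(-3) = 6 + 6 = 12)
K = -19 (K = -9 - 10 = -19)
Z(M, C) = -19 + M (Z(M, C) = M - 19 = -19 + M)
j(r, X) = 9 (j(r, X) = 3² = 9)
(Z(G(-1), 10) + (-5 - 4)*j(-5, 4))/(-94 + S(18)) = ((-19 + 12) + (-5 - 4)*9)/(-94 + 18) = (-7 - 9*9)/(-76) = (-7 - 81)*(-1/76) = -88*(-1/76) = 22/19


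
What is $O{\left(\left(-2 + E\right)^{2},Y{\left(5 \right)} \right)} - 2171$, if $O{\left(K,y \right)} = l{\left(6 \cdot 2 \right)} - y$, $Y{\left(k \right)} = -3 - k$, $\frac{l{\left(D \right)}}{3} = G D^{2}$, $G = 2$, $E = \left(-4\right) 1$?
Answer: $-1299$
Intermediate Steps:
$E = -4$
$l{\left(D \right)} = 6 D^{2}$ ($l{\left(D \right)} = 3 \cdot 2 D^{2} = 6 D^{2}$)
$O{\left(K,y \right)} = 864 - y$ ($O{\left(K,y \right)} = 6 \left(6 \cdot 2\right)^{2} - y = 6 \cdot 12^{2} - y = 6 \cdot 144 - y = 864 - y$)
$O{\left(\left(-2 + E\right)^{2},Y{\left(5 \right)} \right)} - 2171 = \left(864 - \left(-3 - 5\right)\right) - 2171 = \left(864 - -8\right) - 2171 = \left(864 + 8\right) - 2171 = 872 - 2171 = -1299$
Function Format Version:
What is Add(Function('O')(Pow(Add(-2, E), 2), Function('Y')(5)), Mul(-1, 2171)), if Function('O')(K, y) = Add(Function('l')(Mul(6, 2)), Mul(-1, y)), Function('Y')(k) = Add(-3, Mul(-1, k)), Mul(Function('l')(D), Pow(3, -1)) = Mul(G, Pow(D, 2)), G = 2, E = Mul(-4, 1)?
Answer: -1299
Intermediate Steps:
E = -4
Function('l')(D) = Mul(6, Pow(D, 2)) (Function('l')(D) = Mul(3, Mul(2, Pow(D, 2))) = Mul(6, Pow(D, 2)))
Function('O')(K, y) = Add(864, Mul(-1, y)) (Function('O')(K, y) = Add(Mul(6, Pow(Mul(6, 2), 2)), Mul(-1, y)) = Add(Mul(6, Pow(12, 2)), Mul(-1, y)) = Add(Mul(6, 144), Mul(-1, y)) = Add(864, Mul(-1, y)))
Add(Function('O')(Pow(Add(-2, E), 2), Function('Y')(5)), Mul(-1, 2171)) = Add(Add(864, Mul(-1, Add(-3, Mul(-1, 5)))), Mul(-1, 2171)) = Add(Add(864, Mul(-1, Add(-3, -5))), -2171) = Add(Add(864, Mul(-1, -8)), -2171) = Add(Add(864, 8), -2171) = Add(872, -2171) = -1299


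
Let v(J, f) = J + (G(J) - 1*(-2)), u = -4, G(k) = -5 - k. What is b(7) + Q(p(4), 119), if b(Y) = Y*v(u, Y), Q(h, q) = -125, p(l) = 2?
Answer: -146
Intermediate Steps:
v(J, f) = -3 (v(J, f) = J + ((-5 - J) - 1*(-2)) = J + ((-5 - J) + 2) = J + (-3 - J) = -3)
b(Y) = -3*Y (b(Y) = Y*(-3) = -3*Y)
b(7) + Q(p(4), 119) = -3*7 - 125 = -21 - 125 = -146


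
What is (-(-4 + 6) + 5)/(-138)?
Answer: -1/46 ≈ -0.021739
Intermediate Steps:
(-(-4 + 6) + 5)/(-138) = (-1*2 + 5)*(-1/138) = (-2 + 5)*(-1/138) = 3*(-1/138) = -1/46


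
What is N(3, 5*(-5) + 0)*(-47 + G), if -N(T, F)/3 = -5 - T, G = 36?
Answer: -264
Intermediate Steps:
N(T, F) = 15 + 3*T (N(T, F) = -3*(-5 - T) = 15 + 3*T)
N(3, 5*(-5) + 0)*(-47 + G) = (15 + 3*3)*(-47 + 36) = (15 + 9)*(-11) = 24*(-11) = -264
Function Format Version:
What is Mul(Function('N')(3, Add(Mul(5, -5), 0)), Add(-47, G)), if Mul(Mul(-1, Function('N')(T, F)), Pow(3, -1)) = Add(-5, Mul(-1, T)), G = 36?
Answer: -264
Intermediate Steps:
Function('N')(T, F) = Add(15, Mul(3, T)) (Function('N')(T, F) = Mul(-3, Add(-5, Mul(-1, T))) = Add(15, Mul(3, T)))
Mul(Function('N')(3, Add(Mul(5, -5), 0)), Add(-47, G)) = Mul(Add(15, Mul(3, 3)), Add(-47, 36)) = Mul(Add(15, 9), -11) = Mul(24, -11) = -264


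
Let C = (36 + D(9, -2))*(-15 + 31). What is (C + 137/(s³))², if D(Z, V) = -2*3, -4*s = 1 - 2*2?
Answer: 472105984/729 ≈ 6.4761e+5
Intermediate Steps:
s = ¾ (s = -(1 - 2*2)/4 = -(1 - 4)/4 = -¼*(-3) = ¾ ≈ 0.75000)
D(Z, V) = -6
C = 480 (C = (36 - 6)*(-15 + 31) = 30*16 = 480)
(C + 137/(s³))² = (480 + 137/((¾)³))² = (480 + 137/(27/64))² = (480 + 137*(64/27))² = (480 + 8768/27)² = (21728/27)² = 472105984/729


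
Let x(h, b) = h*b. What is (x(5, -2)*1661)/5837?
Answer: -16610/5837 ≈ -2.8456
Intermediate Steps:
x(h, b) = b*h
(x(5, -2)*1661)/5837 = (-2*5*1661)/5837 = -10*1661*(1/5837) = -16610*1/5837 = -16610/5837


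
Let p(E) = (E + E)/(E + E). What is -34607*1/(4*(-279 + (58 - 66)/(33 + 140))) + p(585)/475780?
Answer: 71212507167/2296827950 ≈ 31.005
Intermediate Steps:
p(E) = 1 (p(E) = (2*E)/((2*E)) = (2*E)*(1/(2*E)) = 1)
-34607*1/(4*(-279 + (58 - 66)/(33 + 140))) + p(585)/475780 = -34607*1/(4*(-279 + (58 - 66)/(33 + 140))) + 1/475780 = -34607*1/(4*(-279 - 8/173)) + 1*(1/475780) = -34607*1/(4*(-279 - 8*1/173)) + 1/475780 = -34607*1/(4*(-279 - 8/173)) + 1/475780 = -34607/(4*(-48275/173)) + 1/475780 = -34607/(-193100/173) + 1/475780 = -34607*(-173/193100) + 1/475780 = 5987011/193100 + 1/475780 = 71212507167/2296827950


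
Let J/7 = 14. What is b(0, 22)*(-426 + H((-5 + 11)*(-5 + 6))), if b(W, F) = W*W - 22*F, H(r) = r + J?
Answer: 155848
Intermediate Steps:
J = 98 (J = 7*14 = 98)
H(r) = 98 + r (H(r) = r + 98 = 98 + r)
b(W, F) = W**2 - 22*F
b(0, 22)*(-426 + H((-5 + 11)*(-5 + 6))) = (0**2 - 22*22)*(-426 + (98 + (-5 + 11)*(-5 + 6))) = (0 - 484)*(-426 + (98 + 6*1)) = -484*(-426 + (98 + 6)) = -484*(-426 + 104) = -484*(-322) = 155848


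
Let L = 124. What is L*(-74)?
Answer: -9176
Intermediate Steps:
L*(-74) = 124*(-74) = -9176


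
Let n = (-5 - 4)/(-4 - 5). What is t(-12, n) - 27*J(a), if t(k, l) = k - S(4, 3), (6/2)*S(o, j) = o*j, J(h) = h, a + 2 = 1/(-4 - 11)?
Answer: 199/5 ≈ 39.800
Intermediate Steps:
a = -31/15 (a = -2 + 1/(-4 - 11) = -2 + 1/(-15) = -2 - 1/15 = -31/15 ≈ -2.0667)
n = 1 (n = -9/(-9) = -9*(-⅑) = 1)
S(o, j) = j*o/3 (S(o, j) = (o*j)/3 = (j*o)/3 = j*o/3)
t(k, l) = -4 + k (t(k, l) = k - 3*4/3 = k - 1*4 = k - 4 = -4 + k)
t(-12, n) - 27*J(a) = (-4 - 12) - 27*(-31/15) = -16 + 279/5 = 199/5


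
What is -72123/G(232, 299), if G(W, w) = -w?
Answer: 72123/299 ≈ 241.21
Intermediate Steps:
-72123/G(232, 299) = -72123/((-1*299)) = -72123/(-299) = -72123*(-1/299) = 72123/299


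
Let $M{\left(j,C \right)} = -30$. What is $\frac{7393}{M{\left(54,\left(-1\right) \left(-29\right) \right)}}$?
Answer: $- \frac{7393}{30} \approx -246.43$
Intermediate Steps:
$\frac{7393}{M{\left(54,\left(-1\right) \left(-29\right) \right)}} = \frac{7393}{-30} = 7393 \left(- \frac{1}{30}\right) = - \frac{7393}{30}$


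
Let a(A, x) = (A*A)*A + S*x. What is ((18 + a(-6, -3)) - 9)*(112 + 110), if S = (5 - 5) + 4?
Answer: -48618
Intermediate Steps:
S = 4 (S = 0 + 4 = 4)
a(A, x) = A**3 + 4*x (a(A, x) = (A*A)*A + 4*x = A**2*A + 4*x = A**3 + 4*x)
((18 + a(-6, -3)) - 9)*(112 + 110) = ((18 + ((-6)**3 + 4*(-3))) - 9)*(112 + 110) = ((18 + (-216 - 12)) - 9)*222 = ((18 - 228) - 9)*222 = (-210 - 9)*222 = -219*222 = -48618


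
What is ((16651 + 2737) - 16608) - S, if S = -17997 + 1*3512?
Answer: 17265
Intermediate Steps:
S = -14485 (S = -17997 + 3512 = -14485)
((16651 + 2737) - 16608) - S = ((16651 + 2737) - 16608) - 1*(-14485) = (19388 - 16608) + 14485 = 2780 + 14485 = 17265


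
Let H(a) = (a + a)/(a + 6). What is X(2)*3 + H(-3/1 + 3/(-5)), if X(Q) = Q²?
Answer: 9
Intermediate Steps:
H(a) = 2*a/(6 + a) (H(a) = (2*a)/(6 + a) = 2*a/(6 + a))
X(2)*3 + H(-3/1 + 3/(-5)) = 2²*3 + 2*(-3/1 + 3/(-5))/(6 + (-3/1 + 3/(-5))) = 4*3 + 2*(-3*1 + 3*(-⅕))/(6 + (-3*1 + 3*(-⅕))) = 12 + 2*(-3 - ⅗)/(6 + (-3 - ⅗)) = 12 + 2*(-18/5)/(6 - 18/5) = 12 + 2*(-18/5)/(12/5) = 12 + 2*(-18/5)*(5/12) = 12 - 3 = 9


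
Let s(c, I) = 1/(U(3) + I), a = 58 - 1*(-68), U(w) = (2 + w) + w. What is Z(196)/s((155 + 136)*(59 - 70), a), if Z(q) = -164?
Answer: -21976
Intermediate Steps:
U(w) = 2 + 2*w
a = 126 (a = 58 + 68 = 126)
s(c, I) = 1/(8 + I) (s(c, I) = 1/((2 + 2*3) + I) = 1/((2 + 6) + I) = 1/(8 + I))
Z(196)/s((155 + 136)*(59 - 70), a) = -164/(1/(8 + 126)) = -164/(1/134) = -164/1/134 = -164*134 = -21976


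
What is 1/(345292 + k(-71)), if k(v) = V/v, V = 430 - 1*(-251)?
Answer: 71/24515051 ≈ 2.8962e-6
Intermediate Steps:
V = 681 (V = 430 + 251 = 681)
k(v) = 681/v
1/(345292 + k(-71)) = 1/(345292 + 681/(-71)) = 1/(345292 + 681*(-1/71)) = 1/(345292 - 681/71) = 1/(24515051/71) = 71/24515051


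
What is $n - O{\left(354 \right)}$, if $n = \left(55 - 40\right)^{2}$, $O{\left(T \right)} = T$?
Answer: $-129$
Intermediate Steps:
$n = 225$ ($n = 15^{2} = 225$)
$n - O{\left(354 \right)} = 225 - 354 = -129$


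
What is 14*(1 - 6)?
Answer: -70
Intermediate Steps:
14*(1 - 6) = 14*(-5) = -70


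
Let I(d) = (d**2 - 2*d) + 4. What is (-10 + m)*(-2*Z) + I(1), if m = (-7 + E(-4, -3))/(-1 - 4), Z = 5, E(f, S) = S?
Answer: 83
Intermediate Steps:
I(d) = 4 + d**2 - 2*d
m = 2 (m = (-7 - 3)/(-1 - 4) = -10/(-5) = -10*(-1/5) = 2)
(-10 + m)*(-2*Z) + I(1) = (-10 + 2)*(-2*5) + (4 + 1**2 - 2*1) = -8*(-10) + (4 + 1 - 2) = 80 + 3 = 83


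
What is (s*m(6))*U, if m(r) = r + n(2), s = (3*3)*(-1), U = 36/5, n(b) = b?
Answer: -2592/5 ≈ -518.40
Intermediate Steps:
U = 36/5 (U = 36*(⅕) = 36/5 ≈ 7.2000)
s = -9 (s = 9*(-1) = -9)
m(r) = 2 + r (m(r) = r + 2 = 2 + r)
(s*m(6))*U = -9*(2 + 6)*(36/5) = -9*8*(36/5) = -72*36/5 = -2592/5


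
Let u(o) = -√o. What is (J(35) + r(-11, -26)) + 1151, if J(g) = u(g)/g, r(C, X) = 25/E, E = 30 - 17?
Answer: 14988/13 - √35/35 ≈ 1152.8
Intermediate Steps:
E = 13
r(C, X) = 25/13
J(g) = -1/√g (J(g) = (-√g)/g = -1/√g)
(J(35) + r(-11, -26)) + 1151 = (-1/√35 + 25/13) + 1151 = (-√35/35 + 25/13) + 1151 = (25/13 - √35/35) + 1151 = 14988/13 - √35/35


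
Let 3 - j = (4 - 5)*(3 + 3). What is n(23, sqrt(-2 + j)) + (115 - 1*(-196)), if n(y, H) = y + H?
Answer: 334 + sqrt(7) ≈ 336.65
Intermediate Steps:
j = 9 (j = 3 - (4 - 5)*(3 + 3) = 3 - (-1)*6 = 3 - 1*(-6) = 3 + 6 = 9)
n(y, H) = H + y
n(23, sqrt(-2 + j)) + (115 - 1*(-196)) = (sqrt(-2 + 9) + 23) + (115 - 1*(-196)) = (sqrt(7) + 23) + (115 + 196) = (23 + sqrt(7)) + 311 = 334 + sqrt(7)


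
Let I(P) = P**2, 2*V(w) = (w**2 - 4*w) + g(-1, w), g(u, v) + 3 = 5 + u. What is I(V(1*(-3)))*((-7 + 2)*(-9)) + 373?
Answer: 5818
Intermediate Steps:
g(u, v) = 2 + u (g(u, v) = -3 + (5 + u) = 2 + u)
V(w) = 1/2 + w**2/2 - 2*w (V(w) = ((w**2 - 4*w) + (2 - 1))/2 = ((w**2 - 4*w) + 1)/2 = (1 + w**2 - 4*w)/2 = 1/2 + w**2/2 - 2*w)
I(V(1*(-3)))*((-7 + 2)*(-9)) + 373 = (1/2 + (1*(-3))**2/2 - 2*(-3))**2*((-7 + 2)*(-9)) + 373 = (1/2 + (1/2)*(-3)**2 - 2*(-3))**2*(-5*(-9)) + 373 = (1/2 + (1/2)*9 + 6)**2*45 + 373 = (1/2 + 9/2 + 6)**2*45 + 373 = 11**2*45 + 373 = 121*45 + 373 = 5445 + 373 = 5818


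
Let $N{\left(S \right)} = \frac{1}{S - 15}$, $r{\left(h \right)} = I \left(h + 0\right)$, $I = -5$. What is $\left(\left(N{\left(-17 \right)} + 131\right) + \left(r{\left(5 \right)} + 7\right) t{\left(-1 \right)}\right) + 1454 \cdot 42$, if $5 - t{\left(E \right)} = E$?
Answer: $\frac{1954911}{32} \approx 61091.0$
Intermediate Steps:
$t{\left(E \right)} = 5 - E$
$r{\left(h \right)} = - 5 h$ ($r{\left(h \right)} = - 5 \left(h + 0\right) = - 5 h$)
$N{\left(S \right)} = \frac{1}{-15 + S}$
$\left(\left(N{\left(-17 \right)} + 131\right) + \left(r{\left(5 \right)} + 7\right) t{\left(-1 \right)}\right) + 1454 \cdot 42 = \left(\left(\frac{1}{-15 - 17} + 131\right) + \left(\left(-5\right) 5 + 7\right) \left(5 - -1\right)\right) + 1454 \cdot 42 = \left(\left(\frac{1}{-32} + 131\right) + \left(-25 + 7\right) \left(5 + 1\right)\right) + 61068 = \left(\left(- \frac{1}{32} + 131\right) - 108\right) + 61068 = \left(\frac{4191}{32} - 108\right) + 61068 = \frac{735}{32} + 61068 = \frac{1954911}{32}$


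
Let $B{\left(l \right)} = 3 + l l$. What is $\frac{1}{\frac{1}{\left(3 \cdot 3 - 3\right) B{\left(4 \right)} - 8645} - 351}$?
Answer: $- \frac{8531}{2994382} \approx -0.002849$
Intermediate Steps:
$B{\left(l \right)} = 3 + l^{2}$
$\frac{1}{\frac{1}{\left(3 \cdot 3 - 3\right) B{\left(4 \right)} - 8645} - 351} = \frac{1}{\frac{1}{\left(3 \cdot 3 - 3\right) \left(3 + 4^{2}\right) - 8645} - 351} = \frac{1}{\frac{1}{\left(9 - 3\right) \left(3 + 16\right) - 8645} - 351} = \frac{1}{\frac{1}{6 \cdot 19 - 8645} - 351} = \frac{1}{\frac{1}{114 - 8645} - 351} = \frac{1}{\frac{1}{-8531} - 351} = \frac{1}{- \frac{1}{8531} - 351} = \frac{1}{- \frac{2994382}{8531}} = - \frac{8531}{2994382}$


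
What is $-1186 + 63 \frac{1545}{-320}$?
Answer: $- \frac{95371}{64} \approx -1490.2$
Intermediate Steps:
$-1186 + 63 \frac{1545}{-320} = -1186 + 63 \cdot 1545 \left(- \frac{1}{320}\right) = -1186 + 63 \left(- \frac{309}{64}\right) = -1186 - \frac{19467}{64} = - \frac{95371}{64}$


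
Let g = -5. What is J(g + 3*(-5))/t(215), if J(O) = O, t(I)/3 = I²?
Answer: -4/27735 ≈ -0.00014422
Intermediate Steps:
t(I) = 3*I²
J(g + 3*(-5))/t(215) = (-5 + 3*(-5))/((3*215²)) = (-5 - 15)/((3*46225)) = -20/138675 = -20*1/138675 = -4/27735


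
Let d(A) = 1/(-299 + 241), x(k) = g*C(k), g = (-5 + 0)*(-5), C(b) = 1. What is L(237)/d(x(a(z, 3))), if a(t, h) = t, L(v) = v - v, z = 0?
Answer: 0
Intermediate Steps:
L(v) = 0
g = 25 (g = -5*(-5) = 25)
x(k) = 25 (x(k) = 25*1 = 25)
d(A) = -1/58 (d(A) = 1/(-58) = -1/58)
L(237)/d(x(a(z, 3))) = 0/(-1/58) = 0*(-58) = 0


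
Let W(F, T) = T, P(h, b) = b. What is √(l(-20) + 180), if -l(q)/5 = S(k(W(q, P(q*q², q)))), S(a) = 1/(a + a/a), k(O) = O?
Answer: 5*√2603/19 ≈ 13.426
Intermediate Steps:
S(a) = 1/(1 + a) (S(a) = 1/(a + 1) = 1/(1 + a))
l(q) = -5/(1 + q)
√(l(-20) + 180) = √(-5/(1 - 20) + 180) = √(-5/(-19) + 180) = √(-5*(-1/19) + 180) = √(5/19 + 180) = √(3425/19) = 5*√2603/19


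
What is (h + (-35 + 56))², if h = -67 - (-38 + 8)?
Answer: 256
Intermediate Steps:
h = -37 (h = -67 - 1*(-30) = -67 + 30 = -37)
(h + (-35 + 56))² = (-37 + (-35 + 56))² = (-37 + 21)² = (-16)² = 256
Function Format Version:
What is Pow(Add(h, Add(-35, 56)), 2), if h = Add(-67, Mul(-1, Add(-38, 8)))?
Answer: 256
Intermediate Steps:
h = -37 (h = Add(-67, Mul(-1, -30)) = Add(-67, 30) = -37)
Pow(Add(h, Add(-35, 56)), 2) = Pow(Add(-37, Add(-35, 56)), 2) = Pow(Add(-37, 21), 2) = Pow(-16, 2) = 256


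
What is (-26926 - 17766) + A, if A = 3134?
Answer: -41558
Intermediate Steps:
(-26926 - 17766) + A = (-26926 - 17766) + 3134 = -44692 + 3134 = -41558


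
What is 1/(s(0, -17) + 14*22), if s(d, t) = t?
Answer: 1/291 ≈ 0.0034364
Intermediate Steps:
1/(s(0, -17) + 14*22) = 1/(-17 + 14*22) = 1/(-17 + 308) = 1/291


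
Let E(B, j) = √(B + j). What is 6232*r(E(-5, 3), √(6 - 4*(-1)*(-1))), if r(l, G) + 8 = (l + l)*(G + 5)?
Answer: -49856 + 24928*I + 62320*I*√2 ≈ -49856.0 + 1.1306e+5*I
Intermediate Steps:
r(l, G) = -8 + 2*l*(5 + G) (r(l, G) = -8 + (l + l)*(G + 5) = -8 + (2*l)*(5 + G) = -8 + 2*l*(5 + G))
6232*r(E(-5, 3), √(6 - 4*(-1)*(-1))) = 6232*(-8 + 10*√(-5 + 3) + 2*√(6 - 4*(-1)*(-1))*√(-5 + 3)) = 6232*(-8 + 10*√(-2) + 2*√(6 + 4*(-1))*√(-2)) = 6232*(-8 + 10*(I*√2) + 2*√(6 - 4)*(I*√2)) = 6232*(-8 + 10*I*√2 + 2*√2*(I*√2)) = 6232*(-8 + 10*I*√2 + 4*I) = 6232*(-8 + 4*I + 10*I*√2) = -49856 + 24928*I + 62320*I*√2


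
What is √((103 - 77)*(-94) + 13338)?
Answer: √10894 ≈ 104.37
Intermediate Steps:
√((103 - 77)*(-94) + 13338) = √(26*(-94) + 13338) = √(-2444 + 13338) = √10894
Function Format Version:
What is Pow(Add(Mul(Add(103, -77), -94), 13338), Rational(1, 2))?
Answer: Pow(10894, Rational(1, 2)) ≈ 104.37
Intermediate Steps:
Pow(Add(Mul(Add(103, -77), -94), 13338), Rational(1, 2)) = Pow(Add(Mul(26, -94), 13338), Rational(1, 2)) = Pow(Add(-2444, 13338), Rational(1, 2)) = Pow(10894, Rational(1, 2))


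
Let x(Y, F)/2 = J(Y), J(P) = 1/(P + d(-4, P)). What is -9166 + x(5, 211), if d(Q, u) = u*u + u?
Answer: -320808/35 ≈ -9165.9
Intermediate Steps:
d(Q, u) = u + u² (d(Q, u) = u² + u = u + u²)
J(P) = 1/(P + P*(1 + P))
x(Y, F) = 2/(Y*(2 + Y)) (x(Y, F) = 2*(1/(Y*(2 + Y))) = 2/(Y*(2 + Y)))
-9166 + x(5, 211) = -9166 + 2/(5*(2 + 5)) = -9166 + 2*(⅕)/7 = -9166 + 2*(⅕)*(⅐) = -9166 + 2/35 = -320808/35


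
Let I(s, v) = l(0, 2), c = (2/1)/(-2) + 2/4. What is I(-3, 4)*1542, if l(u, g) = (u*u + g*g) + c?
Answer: 5397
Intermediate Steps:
c = -1/2 (c = (2*1)*(-1/2) + 2*(1/4) = 2*(-1/2) + 1/2 = -1 + 1/2 = -1/2 ≈ -0.50000)
l(u, g) = -1/2 + g**2 + u**2 (l(u, g) = (u*u + g*g) - 1/2 = (u**2 + g**2) - 1/2 = (g**2 + u**2) - 1/2 = -1/2 + g**2 + u**2)
I(s, v) = 7/2 (I(s, v) = -1/2 + 2**2 + 0**2 = -1/2 + 4 + 0 = 7/2)
I(-3, 4)*1542 = (7/2)*1542 = 5397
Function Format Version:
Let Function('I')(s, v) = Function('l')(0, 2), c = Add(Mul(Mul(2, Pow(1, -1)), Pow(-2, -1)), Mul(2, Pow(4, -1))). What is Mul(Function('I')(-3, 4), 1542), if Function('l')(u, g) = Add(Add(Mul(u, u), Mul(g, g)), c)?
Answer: 5397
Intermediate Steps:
c = Rational(-1, 2) (c = Add(Mul(Mul(2, 1), Rational(-1, 2)), Mul(2, Rational(1, 4))) = Add(Mul(2, Rational(-1, 2)), Rational(1, 2)) = Add(-1, Rational(1, 2)) = Rational(-1, 2) ≈ -0.50000)
Function('l')(u, g) = Add(Rational(-1, 2), Pow(g, 2), Pow(u, 2)) (Function('l')(u, g) = Add(Add(Mul(u, u), Mul(g, g)), Rational(-1, 2)) = Add(Add(Pow(u, 2), Pow(g, 2)), Rational(-1, 2)) = Add(Add(Pow(g, 2), Pow(u, 2)), Rational(-1, 2)) = Add(Rational(-1, 2), Pow(g, 2), Pow(u, 2)))
Function('I')(s, v) = Rational(7, 2) (Function('I')(s, v) = Add(Rational(-1, 2), Pow(2, 2), Pow(0, 2)) = Add(Rational(-1, 2), 4, 0) = Rational(7, 2))
Mul(Function('I')(-3, 4), 1542) = Mul(Rational(7, 2), 1542) = 5397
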